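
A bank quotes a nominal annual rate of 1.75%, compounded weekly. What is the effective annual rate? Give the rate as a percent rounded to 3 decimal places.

EAR = (1 + 1.75%/52)^52 − 1 = (1 + 0.000336538)^52 − 1.
(1 + 0.000336538)^52 ≈ 1.017651, so EAR ≈ 1.76510%.

1.765%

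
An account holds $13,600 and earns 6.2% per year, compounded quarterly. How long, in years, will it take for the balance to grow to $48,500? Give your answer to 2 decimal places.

20.67 years

We need (1 + 0.0155)^(4t) = 3.5662, so 4t = ln 3.5662 / ln 1.0155 ≈ 82.6660.
t ≈ 82.6660/4 = 20.6665 years.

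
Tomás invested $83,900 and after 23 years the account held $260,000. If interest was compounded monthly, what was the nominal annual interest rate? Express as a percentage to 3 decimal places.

4.928%

The 276-period growth factor is 260,000/83,900 = 3.09893.
r/12 = 3.09893^(1/276) − 1 ≈ 0.00410644, so r ≈ 12·0.00410644 = 4.92772%.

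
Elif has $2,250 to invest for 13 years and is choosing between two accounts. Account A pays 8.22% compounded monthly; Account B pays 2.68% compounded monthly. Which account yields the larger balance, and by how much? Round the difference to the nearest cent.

Account A, by $3,340.05

Account A growth factor: (1 + 0.00685)^156 ≈ 2.900713303; balance ≈ 6,526.6049.
Account B growth factor: (1 + 0.0268/12)^156 ≈ 1.416248581; balance ≈ 3,186.5593.
Account A is larger by 3,340.0456.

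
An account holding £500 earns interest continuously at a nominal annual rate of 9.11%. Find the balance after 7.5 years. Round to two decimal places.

A = P·e^(rt) = 500·e^(0.0911·7.5) = 500·e^0.68325.
e^0.68325 ≈ 1.98030327, so A ≈ 990.1516.

£990.15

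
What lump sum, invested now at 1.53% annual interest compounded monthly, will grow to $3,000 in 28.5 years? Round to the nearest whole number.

$1,940

Growth factor = (1 + 0.001275)^342 ≈ 1.546156624.
P = 3,000/1.546156624 ≈ 1,940.2950.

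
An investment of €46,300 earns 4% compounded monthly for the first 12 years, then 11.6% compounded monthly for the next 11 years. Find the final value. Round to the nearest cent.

Phase 1: 46,300·(1 + 0.04/12)^144 ≈ 74,764.5419.
Phase 2: 74,764.5419·(1 + 0.116/12)^132 ≈ 266,191.4696.

€266,191.47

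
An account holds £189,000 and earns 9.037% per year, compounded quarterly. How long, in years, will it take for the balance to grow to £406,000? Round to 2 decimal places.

We need (1 + 0.0225925)^(4t) = 2.1481, so 4t = ln 2.1481 / ln 1.022593 ≈ 34.2242.
t ≈ 34.2242/4 = 8.5561 years.

8.56 years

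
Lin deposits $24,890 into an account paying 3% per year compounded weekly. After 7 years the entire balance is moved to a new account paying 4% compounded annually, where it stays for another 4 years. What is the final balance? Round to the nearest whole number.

After 7 years at 3%: 24,890 × 1.2336033585 ≈ 30,704.3876.
Then 4 years at 4%: 30,704.3876 × 1.16985856 ≈ 35,919.7907.

$35,920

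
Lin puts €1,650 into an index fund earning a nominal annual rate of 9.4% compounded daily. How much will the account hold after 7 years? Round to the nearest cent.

Growth factor = (1 + 0.094/365)^2555 ≈ 1.930763047.
A ≈ 1,650 × 1.930763047 ≈ 3,185.7590.

€3,185.76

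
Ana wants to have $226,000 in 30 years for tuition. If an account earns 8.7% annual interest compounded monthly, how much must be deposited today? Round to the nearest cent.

Growth factor = (1 + 0.00725)^360 ≈ 13.4716062819.
P = 226,000/13.4716062819 ≈ 16,776.0247.

$16,776.02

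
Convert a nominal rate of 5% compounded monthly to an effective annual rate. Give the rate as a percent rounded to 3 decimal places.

5.116%

EAR = (1 + 5%/12)^12 − 1 = (1 + 0.00416667)^12 − 1.
(1 + 0.00416667)^12 ≈ 1.051162, so EAR ≈ 5.11619%.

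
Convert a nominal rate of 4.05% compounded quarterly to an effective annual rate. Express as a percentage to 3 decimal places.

One year is 4 periods at 0.010125 each: (1 + 0.010125)^4 ≈ 1.041119.
EAR = 1.041119 − 1 ≈ 4.11193%.

4.112%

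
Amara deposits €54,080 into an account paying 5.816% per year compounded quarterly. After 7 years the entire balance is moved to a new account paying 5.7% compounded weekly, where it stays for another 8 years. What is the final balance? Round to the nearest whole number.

€127,792

Phase 1: 54,080·(1 + 0.01454)^28 ≈ 81,016.5172.
Phase 2: 81,016.5172·(1 + 0.057/52)^416 ≈ 127,791.9191.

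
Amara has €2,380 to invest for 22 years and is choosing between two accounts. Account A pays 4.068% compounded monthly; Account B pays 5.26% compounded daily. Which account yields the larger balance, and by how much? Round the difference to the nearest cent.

Account B, by €1,754.56

Account A growth factor: (1 + 0.00339)^264 ≈ 2.443536713; balance ≈ 5,815.6174.
Account B growth factor: (1 + 0.0526/365)^8030 ≈ 3.180748754; balance ≈ 7,570.1820.
Account B is larger by 1,754.5647.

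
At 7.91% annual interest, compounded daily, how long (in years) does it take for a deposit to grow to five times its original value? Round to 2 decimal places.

(1 + 0.000216712)^(365t) = 5.
365t = ln 5 / ln(1 + 0.000216712) ≈ 1.6094/0.000216689 ≈ 7427.4145.
t ≈ 20.3491.

20.35 years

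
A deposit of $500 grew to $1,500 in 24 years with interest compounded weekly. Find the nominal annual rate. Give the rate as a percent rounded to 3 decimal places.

(1 + r/52)^1248 = 1,500/500 = 3.
1 + r/52 = 3^(1/1248) ≈ 1.000881, so r/52 ≈ 0.000880686.
r ≈ 52·0.000880686 = 4.57957%.

4.580%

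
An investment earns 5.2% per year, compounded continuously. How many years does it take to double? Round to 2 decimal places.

13.33 years

e^(0.052t) = 2, so 0.052t = ln 2 ≈ 0.69315.
t ≈ 0.69315/0.052 ≈ 13.3298.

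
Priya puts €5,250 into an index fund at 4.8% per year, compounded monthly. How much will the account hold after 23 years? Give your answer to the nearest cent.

€15,800.25

Growth factor = (1 + 0.004)^276 ≈ 3.0095719832.
A ≈ 5,250 × 3.0095719832 ≈ 15,800.2529.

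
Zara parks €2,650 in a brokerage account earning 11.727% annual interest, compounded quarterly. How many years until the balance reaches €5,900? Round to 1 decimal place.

6.9 years

We need (1 + 0.0293175)^(4t) = 2.2264, so 4t = ln 2.2264 / ln 1.029318 ≈ 27.6991.
t ≈ 27.6991/4 = 6.9248 years.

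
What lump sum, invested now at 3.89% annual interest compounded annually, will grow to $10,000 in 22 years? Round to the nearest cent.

$4,318.94

Growth factor = (1 + 0.0389)^22 ≈ 2.315380748.
P = 10,000/2.315380748 ≈ 4,318.9441.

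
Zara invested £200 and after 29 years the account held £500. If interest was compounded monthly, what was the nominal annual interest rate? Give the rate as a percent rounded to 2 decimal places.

(1 + r/12)^348 = 500/200 = 2.5.
1 + r/12 = 2.5^(1/348) ≈ 1.002636, so r/12 ≈ 0.00263649.
r ≈ 12·0.00263649 = 3.16379%.

3.16%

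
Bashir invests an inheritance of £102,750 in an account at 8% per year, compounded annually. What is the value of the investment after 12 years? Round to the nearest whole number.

Growth factor = (1 + 0.08)^12 ≈ 2.51817011682.
A ≈ 102,750 × 2.51817011682 ≈ 258,741.9795.

£258,742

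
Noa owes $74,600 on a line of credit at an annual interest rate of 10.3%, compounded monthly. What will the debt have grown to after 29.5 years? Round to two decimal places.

$1,537,133.23

Periodic rate = 10.3%/12 = 0.00858333; periods = 12·29.5 = 354.
A = 74,600·(1 + 0.103/12)^354 ≈ 74,600·20.6050030505 ≈ 1,537,133.2276.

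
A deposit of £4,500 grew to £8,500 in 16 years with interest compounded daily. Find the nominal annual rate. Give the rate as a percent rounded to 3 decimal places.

The 5840-period growth factor is 8,500/4,500 = 1.88889.
r/365 = 1.88889^(1/5840) − 1 ≈ 0.000108908, so r ≈ 365·0.000108908 = 3.97515%.

3.975%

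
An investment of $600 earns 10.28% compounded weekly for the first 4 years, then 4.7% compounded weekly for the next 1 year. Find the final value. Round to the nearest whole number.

After 4 years at 10.28%: 600 × 1.50801479 ≈ 904.8089.
Then 1 years at 4.7%: 904.8089 × 1.04809976 ≈ 948.3300.

$948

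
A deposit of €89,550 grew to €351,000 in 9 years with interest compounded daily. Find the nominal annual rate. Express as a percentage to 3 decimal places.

The 3285-period growth factor is 351,000/89,550 = 3.9196.
r/365 = 3.9196^(1/3285) − 1 ≈ 0.000415913, so r ≈ 365·0.000415913 = 15.18081%.

15.181%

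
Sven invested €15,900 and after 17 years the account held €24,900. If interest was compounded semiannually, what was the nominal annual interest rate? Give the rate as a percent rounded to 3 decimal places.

2.656%

The 34-period growth factor is 24,900/15,900 = 1.56604.
r/2 = 1.56604^(1/34) − 1 ≈ 0.01328, so r ≈ 2·0.01328 = 2.65600%.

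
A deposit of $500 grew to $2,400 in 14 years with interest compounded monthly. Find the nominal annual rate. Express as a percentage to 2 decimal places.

11.26%

The 168-period growth factor is 2,400/500 = 4.8.
r/12 = 4.8^(1/168) − 1 ≈ 0.00938073, so r ≈ 12·0.00938073 = 11.25687%.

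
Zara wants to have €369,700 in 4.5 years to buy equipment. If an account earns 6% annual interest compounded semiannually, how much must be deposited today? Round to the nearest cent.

Periodic rate = 6%/2 = 0.03; 9 periods.
P = 369,700/(1 + 0.03)^9 ≈ 369,700/1.30477318383 ≈ 283,344.2659.

€283,344.27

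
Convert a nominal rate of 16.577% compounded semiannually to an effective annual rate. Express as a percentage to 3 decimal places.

17.264%

One year is 2 periods at 0.082885 each: (1 + 0.082885)^2 ≈ 1.17264.
EAR = 1.17264 − 1 ≈ 17.26399%.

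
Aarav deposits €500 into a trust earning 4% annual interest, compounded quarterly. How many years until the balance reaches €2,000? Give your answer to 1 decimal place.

We need (1 + 0.01)^(4t) = 4, so 4t = ln 4 / ln 1.01 ≈ 139.3214.
t ≈ 139.3214/4 = 34.8304 years.

34.8 years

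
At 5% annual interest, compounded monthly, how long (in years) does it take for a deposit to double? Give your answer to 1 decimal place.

13.9 years

(1 + 0.00416667)^(12t) = 2.
12t = ln 2 / ln(1 + 0.00416667) ≈ 0.69315/0.00415801 ≈ 166.7017.
t ≈ 13.8918.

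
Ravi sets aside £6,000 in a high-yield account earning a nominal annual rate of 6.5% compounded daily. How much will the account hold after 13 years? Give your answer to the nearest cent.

£13,966.82

Growth factor = (1 + 0.065/365)^4745 ≈ 2.3278026855.
A ≈ 6,000 × 2.3278026855 ≈ 13,966.8161.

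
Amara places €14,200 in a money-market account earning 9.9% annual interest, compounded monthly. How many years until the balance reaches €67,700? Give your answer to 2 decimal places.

15.84 years

We need (1 + 0.00825)^(12t) = 4.7676, so 12t = ln 4.7676 / ln 1.00825 ≈ 190.0943.
t ≈ 190.0943/12 = 15.8412 years.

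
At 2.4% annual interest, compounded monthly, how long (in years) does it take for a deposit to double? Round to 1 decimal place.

28.9 years

(1 + 0.002)^(12t) = 2.
12t = ln 2 / ln(1 + 0.002) ≈ 0.69315/0.001998 ≈ 346.9200.
t ≈ 28.9100.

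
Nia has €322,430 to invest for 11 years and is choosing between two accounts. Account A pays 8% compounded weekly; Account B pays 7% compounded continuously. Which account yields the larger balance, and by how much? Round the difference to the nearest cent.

Account A growth factor: (1 + 0.08/52)^572 ≈ 2.40926993579; balance ≈ 776,820.9054.
Account B growth factor: e^(0.07·11) = e^0.77 ≈ 2.15976625378; balance ≈ 696,373.4332.
Account A is larger by 80,447.4722.

Account A, by €80,447.47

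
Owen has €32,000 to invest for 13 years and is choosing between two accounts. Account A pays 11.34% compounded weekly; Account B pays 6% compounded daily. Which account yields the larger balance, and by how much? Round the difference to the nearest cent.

A: (1 + 0.1134/52)^676 ≈ 4.36053557518, so 32,000 × 4.36053557518 ≈ 139,537.1384.
B: (1 + 0.06/365)^4745 ≈ 2.181332432, so 32,000 × 2.181332432 ≈ 69,802.6378.
Difference ≈ 69,734.5006 in favor of A.

Account A, by €69,734.50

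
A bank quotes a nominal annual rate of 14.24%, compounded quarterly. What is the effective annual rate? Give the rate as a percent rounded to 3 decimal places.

15.019%

EAR = (1 + 14.24%/4)^4 − 1 = (1 + 0.0356)^4 − 1.
(1 + 0.0356)^4 ≈ 1.150186, so EAR ≈ 15.01862%.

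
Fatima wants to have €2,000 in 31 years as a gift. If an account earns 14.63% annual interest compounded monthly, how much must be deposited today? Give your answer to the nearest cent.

Periodic rate = 14.63%/12 = 0.0121917; 372 periods.
P = 2,000/(1 + 0.1463/12)^372 ≈ 2,000/90.72892696 ≈ 22.0437.

€22.04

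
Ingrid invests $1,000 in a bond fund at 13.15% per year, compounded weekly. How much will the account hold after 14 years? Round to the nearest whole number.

$6,288

Growth factor = (1 + 0.1315/52)^728 ≈ 6.288207878.
A ≈ 1,000 × 6.288207878 ≈ 6,288.2079.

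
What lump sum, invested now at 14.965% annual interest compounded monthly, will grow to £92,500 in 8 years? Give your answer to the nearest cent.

Growth factor = (1 + 0.14965/12)^96 ≈ 3.2864121833.
P = 92,500/3.2864121833 ≈ 28,146.1956.

£28,146.20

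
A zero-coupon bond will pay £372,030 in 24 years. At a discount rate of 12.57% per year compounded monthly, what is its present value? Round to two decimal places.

Growth factor = (1 + 0.010475)^288 ≈ 20.1078239472.
P = 372,030/20.1078239472 ≈ 18,501.7534.

£18,501.75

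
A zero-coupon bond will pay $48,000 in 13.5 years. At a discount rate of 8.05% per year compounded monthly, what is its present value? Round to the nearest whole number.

$16,250

Periodic rate = 8.05%/12 = 0.00670833; 162 periods.
P = 48,000/(1 + 0.0805/12)^162 ≈ 48,000/2.9538844878 ≈ 16,249.7891.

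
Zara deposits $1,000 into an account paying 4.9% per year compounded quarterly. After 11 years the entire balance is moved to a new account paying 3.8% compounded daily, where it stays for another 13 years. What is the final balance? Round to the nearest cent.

$2,800.22

Phase 1: 1,000·(1 + 0.01225)^44 ≈ 1,708.6872.
Phase 2: 1,708.6872·(1 + 0.038/365)^4745 ≈ 2,800.2246.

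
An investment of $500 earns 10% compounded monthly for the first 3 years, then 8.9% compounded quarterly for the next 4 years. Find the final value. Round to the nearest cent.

After 3 years at 10%: 500 × 1.34818184 ≈ 674.0909.
Then 4 years at 8.9%: 674.0909 × 1.42204686 ≈ 958.5889.

$958.59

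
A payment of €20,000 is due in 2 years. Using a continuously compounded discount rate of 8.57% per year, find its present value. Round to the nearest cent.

€16,849.69

P = A·e^(−rt) = 20,000·e^(−0.1714).
e^(−0.1714) ≈ 0.84248451226, so P ≈ 16,849.6902.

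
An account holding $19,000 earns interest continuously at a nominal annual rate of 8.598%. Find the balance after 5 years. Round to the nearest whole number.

A = P·e^(rt) = 19,000·e^(0.08598·5) = 19,000·e^0.4299.
e^0.4299 ≈ 1.5371038055, so A ≈ 29,204.9723.

$29,205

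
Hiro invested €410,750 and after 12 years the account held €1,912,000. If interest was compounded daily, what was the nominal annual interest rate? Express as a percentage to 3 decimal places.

(1 + r/365)^4380 = 1,912,000/410,750 = 4.6549.
1 + r/365 = 4.6549^(1/4380) ≈ 1.000351, so r/365 ≈ 0.000351185.
r ≈ 365·0.000351185 = 12.81825%.

12.818%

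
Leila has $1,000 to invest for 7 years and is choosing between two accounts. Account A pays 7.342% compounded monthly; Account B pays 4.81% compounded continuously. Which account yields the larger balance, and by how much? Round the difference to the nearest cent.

Account A, by $268.93

Account A growth factor: (1 + 0.07342/12)^84 ≈ 1.669249552; balance ≈ 1,669.2496.
Account B growth factor: e^(0.0481·7) = e^0.3367 ≈ 1.400318905; balance ≈ 1,400.3189.
Account A is larger by 268.9306.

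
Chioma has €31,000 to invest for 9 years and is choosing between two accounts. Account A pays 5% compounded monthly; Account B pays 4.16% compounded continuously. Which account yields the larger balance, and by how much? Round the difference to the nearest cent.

Account A, by €3,494.57

Account A growth factor: (1 + 0.05/12)^108 ≈ 1.5668466494; balance ≈ 48,572.2461.
Account B growth factor: e^(0.0416·9) = e^0.3744 ≈ 1.4541186816; balance ≈ 45,077.6791.
Account A is larger by 3,494.5670.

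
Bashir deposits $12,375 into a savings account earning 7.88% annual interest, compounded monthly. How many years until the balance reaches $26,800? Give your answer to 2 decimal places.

9.84 years

(1 + 0.00656667)^(12t) = 26,800/12,375 = 2.1657.
12t·ln(1 + 0.00656667) = ln(2.1657); 12t = 0.77272/0.0065452 ≈ 118.0596.
t ≈ 9.8383 years.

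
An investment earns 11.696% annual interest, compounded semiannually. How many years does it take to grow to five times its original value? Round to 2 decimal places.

(1 + 0.05848)^(2t) = 5.
2t = ln 5 / ln(1 + 0.05848) ≈ 1.6094/0.0568339 ≈ 28.3183.
t ≈ 14.1591.

14.16 years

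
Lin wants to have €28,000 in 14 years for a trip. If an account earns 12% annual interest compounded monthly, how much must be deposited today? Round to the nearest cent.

Periodic rate = 12%/12 = 0.01; 168 periods.
P = 28,000/(1 + 0.01)^168 ≈ 28,000/5.3209698179 ≈ 5,262.1986.

€5,262.20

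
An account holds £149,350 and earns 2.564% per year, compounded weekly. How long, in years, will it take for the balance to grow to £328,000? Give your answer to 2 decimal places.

We need (1 + 0.000493077)^(52t) = 2.1962, so 52t = ln 2.1962 / ln 1.000493 ≈ 1595.9275.
t ≈ 1595.9275/52 = 30.6909 years.

30.69 years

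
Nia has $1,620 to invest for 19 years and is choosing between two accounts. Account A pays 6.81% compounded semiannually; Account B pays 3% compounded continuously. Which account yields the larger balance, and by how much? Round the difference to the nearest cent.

A: (1 + 0.03405)^38 ≈ 3.569262426, so 1,620 × 3.569262426 ≈ 5,782.2051.
B: e^(0.03·19) = e^0.57 ≈ 1.768267051, so 1,620 × 1.768267051 ≈ 2,864.5926.
Difference ≈ 2,917.6125 in favor of A.

Account A, by $2,917.61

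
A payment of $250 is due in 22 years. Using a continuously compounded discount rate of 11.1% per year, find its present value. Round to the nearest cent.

$21.75

P = A·e^(−rt) = 250·e^(−2.442).
e^(−2.442) ≈ 0.086986704, so P ≈ 21.7467.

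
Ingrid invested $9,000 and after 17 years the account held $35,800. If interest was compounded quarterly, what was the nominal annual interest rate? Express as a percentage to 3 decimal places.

8.205%

(1 + r/4)^68 = 35,800/9,000 = 3.97778.
1 + r/4 = 3.97778^(1/68) ≈ 1.020512, so r/4 ≈ 0.0205123.
r ≈ 4·0.0205123 = 8.20492%.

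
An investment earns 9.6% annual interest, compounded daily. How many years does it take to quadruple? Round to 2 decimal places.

14.44 years

(1 + 0.000263014)^(365t) = 4.
365t = ln 4 / ln(1 + 0.000263014) ≈ 1.3863/0.000262979 ≈ 5271.4998.
t ≈ 14.4425.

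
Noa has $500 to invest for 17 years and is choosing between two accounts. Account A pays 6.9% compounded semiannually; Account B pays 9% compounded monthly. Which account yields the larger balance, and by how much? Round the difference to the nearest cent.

Account A growth factor: (1 + 0.0345)^34 ≈ 3.16837684; balance ≈ 1,584.1884.
Account B growth factor: (1 + 0.0075)^204 ≈ 4.591886892; balance ≈ 2,295.9434.
Account B is larger by 711.7550.

Account B, by $711.76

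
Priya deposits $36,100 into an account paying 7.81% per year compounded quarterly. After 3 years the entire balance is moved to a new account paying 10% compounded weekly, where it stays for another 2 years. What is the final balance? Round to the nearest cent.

After 3 years at 7.81%: 36,100 × 1.2611726852 ≈ 45,528.3339.
Then 2 years at 10%: 45,528.3339 × 1.2211681962 ≈ 55,597.7534.

$55,597.75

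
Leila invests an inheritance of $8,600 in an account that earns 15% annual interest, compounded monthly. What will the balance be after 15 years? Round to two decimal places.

Growth factor = (1 + 0.0125)^180 ≈ 9.3563344925.
A ≈ 8,600 × 9.3563344925 ≈ 80,464.4766.

$80,464.48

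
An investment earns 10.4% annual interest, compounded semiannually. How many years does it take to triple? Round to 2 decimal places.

10.84 years

(1 + 0.052)^(2t) = 3.
2t = ln 3 / ln(1 + 0.052) ≈ 1.0986/0.0506931 ≈ 21.6718.
t ≈ 10.8359.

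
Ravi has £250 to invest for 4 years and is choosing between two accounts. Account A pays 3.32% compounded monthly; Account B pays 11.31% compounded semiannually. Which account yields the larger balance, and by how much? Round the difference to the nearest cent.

Account B, by £102.75

Account A growth factor: (1 + 0.0332/12)^48 ≈ 1.14181218; balance ≈ 285.4530.
Account B growth factor: (1 + 0.05655)^8 ≈ 1.55281756; balance ≈ 388.2044.
Account B is larger by 102.7513.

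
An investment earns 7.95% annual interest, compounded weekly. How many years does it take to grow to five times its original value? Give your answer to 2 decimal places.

20.26 years

(1 + 0.00152885)^(52t) = 5.
52t = ln 5 / ln(1 + 0.00152885) ≈ 1.6094/0.00152768 ≈ 1053.5186.
t ≈ 20.2600.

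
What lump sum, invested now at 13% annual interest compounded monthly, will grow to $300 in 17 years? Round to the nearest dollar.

Periodic rate = 13%/12 = 0.0108333; 204 periods.
P = 300/(1 + 0.13/12)^204 ≈ 300/9.00801671 ≈ 33.3037.

$33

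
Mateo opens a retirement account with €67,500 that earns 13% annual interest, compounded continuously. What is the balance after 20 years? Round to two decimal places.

A = P·e^(rt) = 67,500·e^(0.13·20) = 67,500·e^2.6.
e^2.6 ≈ 13.463738035, so A ≈ 908,802.3174.

€908,802.32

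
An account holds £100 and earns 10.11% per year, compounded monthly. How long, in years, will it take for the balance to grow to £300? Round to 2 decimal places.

10.91 years

We need (1 + 0.008425)^(12t) = 3, so 12t = ln 3 / ln 1.008425 ≈ 130.9476.
t ≈ 130.9476/12 = 10.9123 years.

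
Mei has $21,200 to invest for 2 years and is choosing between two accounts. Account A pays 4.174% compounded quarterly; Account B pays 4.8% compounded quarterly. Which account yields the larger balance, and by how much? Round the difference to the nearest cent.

Account B, by $286.98

Account A growth factor: (1 + 0.010435)^8 ≈ 1.0865933658; balance ≈ 23,035.7794.
Account B growth factor: (1 + 0.012)^8 ≈ 1.1001302335; balance ≈ 23,322.7610.
Account B is larger by 286.9816.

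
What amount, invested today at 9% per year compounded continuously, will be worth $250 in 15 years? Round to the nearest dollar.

$65

P = A·e^(−rt) = 250·e^(−1.35).
e^(−1.35) ≈ 0.259240261, so P ≈ 64.8101.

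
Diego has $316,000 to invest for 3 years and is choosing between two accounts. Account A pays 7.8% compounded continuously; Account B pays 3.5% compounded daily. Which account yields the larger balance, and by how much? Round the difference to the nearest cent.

Account A, by $48,328.87

Account A growth factor: e^(0.078·3) = e^0.234 ≈ 1.26364449221; balance ≈ 399,311.6595.
Account B growth factor: (1 + 0.035/365)^1095 ≈ 1.11070501914; balance ≈ 350,982.7860.
Account A is larger by 48,328.8735.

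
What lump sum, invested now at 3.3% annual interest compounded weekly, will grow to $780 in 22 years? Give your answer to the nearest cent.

Growth factor = (1 + 0.033/52)^1144 ≈ 2.066321.
P = 780/2.066321 ≈ 377.4825.

$377.48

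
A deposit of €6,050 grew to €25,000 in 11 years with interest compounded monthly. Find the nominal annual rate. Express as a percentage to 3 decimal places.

(1 + r/12)^132 = 25,000/6,050 = 4.13223.
1 + r/12 = 4.13223^(1/132) ≈ 1.010807, so r/12 ≈ 0.0108066.
r ≈ 12·0.0108066 = 12.96791%.

12.968%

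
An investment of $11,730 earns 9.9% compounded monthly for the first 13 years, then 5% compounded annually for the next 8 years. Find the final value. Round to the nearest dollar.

$62,439

Phase 1: 11,730·(1 + 0.00825)^156 ≈ 42,261.2169.
Phase 2: 42,261.2169·(1 + 0.05)^8 ≈ 62,439.0649.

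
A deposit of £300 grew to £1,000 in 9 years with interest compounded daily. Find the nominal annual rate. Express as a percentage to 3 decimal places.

13.380%

The 3285-period growth factor is 1,000/300 = 3.33333.
r/365 = 3.33333^(1/3285) − 1 ≈ 0.000366573, so r ≈ 365·0.000366573 = 13.37993%.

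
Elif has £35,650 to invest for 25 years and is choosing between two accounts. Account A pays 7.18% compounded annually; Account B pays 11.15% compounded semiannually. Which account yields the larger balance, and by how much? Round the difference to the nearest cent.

A: (1 + 0.0718)^25 ≈ 5.66035692944, so 35,650 × 5.66035692944 ≈ 201,791.7245.
B: (1 + 0.05575)^50 ≈ 15.0679616033, so 35,650 × 15.0679616033 ≈ 537,172.8312.
Difference ≈ 335,381.1066 in favor of B.

Account B, by £335,381.11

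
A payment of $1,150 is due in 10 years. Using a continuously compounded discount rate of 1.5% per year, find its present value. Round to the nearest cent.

P = A·e^(−rt) = 1,150·e^(−0.15).
e^(−0.15) ≈ 0.8607079764, so P ≈ 989.8142.

$989.81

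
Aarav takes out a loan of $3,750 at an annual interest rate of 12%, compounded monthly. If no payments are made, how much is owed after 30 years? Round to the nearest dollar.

$134,811

Growth factor = (1 + 0.01)^360 ≈ 35.9496413277.
A ≈ 3,750 × 35.9496413277 ≈ 134,811.1550.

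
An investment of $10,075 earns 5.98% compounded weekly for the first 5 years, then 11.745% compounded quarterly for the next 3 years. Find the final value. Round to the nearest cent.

$19,224.04

Phase 1: 10,075·(1 + 0.00115)^260 ≈ 13,583.9006.
Phase 2: 13,583.9006·(1 + 0.0293625)^12 ≈ 19,224.0377.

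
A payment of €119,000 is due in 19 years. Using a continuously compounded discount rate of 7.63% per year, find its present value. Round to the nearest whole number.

P = A·e^(−rt) = 119,000·e^(−1.4497).
e^(−1.4497) ≈ 0.234640669737, so P ≈ 27,922.2397.

€27,922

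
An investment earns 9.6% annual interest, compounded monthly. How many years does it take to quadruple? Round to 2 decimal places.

14.50 years

(1 + 0.008)^(12t) = 4.
12t = ln 4 / ln(1 + 0.008) ≈ 1.3863/0.00796817 ≈ 173.9790.
t ≈ 14.4983.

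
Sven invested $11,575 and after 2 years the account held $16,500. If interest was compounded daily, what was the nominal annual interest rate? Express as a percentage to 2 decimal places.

17.73%

(1 + r/365)^730 = 16,500/11,575 = 1.42549.
1 + r/365 = 1.42549^(1/730) ≈ 1.000486, so r/365 ≈ 0.000485752.
r ≈ 365·0.000485752 = 17.72994%.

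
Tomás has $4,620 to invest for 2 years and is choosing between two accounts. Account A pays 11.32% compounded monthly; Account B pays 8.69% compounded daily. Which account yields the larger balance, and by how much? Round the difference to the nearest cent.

A: (1 + 0.1132/12)^24 ≈ 1.252747094, so 4,620 × 1.252747094 ≈ 5,787.6916.
B: (1 + 0.0869/365)^730 ≈ 1.189792966, so 4,620 × 1.189792966 ≈ 5,496.8435.
Difference ≈ 290.8481 in favor of A.

Account A, by $290.85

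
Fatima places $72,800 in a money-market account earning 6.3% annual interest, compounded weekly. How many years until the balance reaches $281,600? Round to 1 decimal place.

21.5 years

We need (1 + 0.00121154)^(52t) = 3.8681, so 52t = ln 3.8681 / ln 1.001212 ≈ 1117.2497.
t ≈ 1117.2497/52 = 21.4856 years.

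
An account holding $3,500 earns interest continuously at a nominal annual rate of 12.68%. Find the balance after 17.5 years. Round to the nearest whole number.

$32,193

A = P·e^(rt) = 3,500·e^(0.1268·17.5) = 3,500·e^2.219.
e^2.219 ≈ 9.1981281371, so A ≈ 32,193.4485.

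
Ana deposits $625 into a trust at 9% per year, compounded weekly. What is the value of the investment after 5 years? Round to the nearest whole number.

$980

Growth factor = (1 + 0.09/52)^260 ≈ 1.56770227.
A ≈ 625 × 1.56770227 ≈ 979.8139.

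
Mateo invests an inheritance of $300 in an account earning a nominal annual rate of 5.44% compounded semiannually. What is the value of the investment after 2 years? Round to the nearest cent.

$334.00

Growth factor = (1 + 0.0272)^4 ≈ 1.11332008.
A ≈ 300 × 1.11332008 ≈ 333.9960.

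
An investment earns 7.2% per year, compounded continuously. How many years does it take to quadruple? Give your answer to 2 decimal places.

e^(0.072t) = 4, so 0.072t = ln 4 ≈ 1.3863.
t ≈ 1.3863/0.072 ≈ 19.2541.

19.25 years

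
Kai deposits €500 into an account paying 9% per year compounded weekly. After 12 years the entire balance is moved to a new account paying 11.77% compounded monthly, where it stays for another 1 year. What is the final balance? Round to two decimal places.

€1,653.75

After 12 years at 9%: 500 × 2.941931862 ≈ 1,470.9659.
Then 1 years at 11.77%: 1,470.9659 × 1.124261669 ≈ 1,653.7506.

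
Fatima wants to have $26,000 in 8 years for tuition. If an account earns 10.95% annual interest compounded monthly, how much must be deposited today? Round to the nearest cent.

Periodic rate = 10.95%/12 = 0.009125; 96 periods.
P = 26,000/(1 + 0.009125)^96 ≈ 26,000/2.3917549815 ≈ 10,870.6787.

$10,870.68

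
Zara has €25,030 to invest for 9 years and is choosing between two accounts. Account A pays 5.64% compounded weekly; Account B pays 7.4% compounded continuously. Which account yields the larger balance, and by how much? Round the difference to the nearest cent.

Account B, by €7,148.41

A: (1 + 0.0564/52)^468 ≈ 1.6608423667, so 25,030 × 1.6608423667 ≈ 41,570.8844.
B: e^(0.074·9) = e^0.666 ≈ 1.9464359844, so 25,030 × 1.9464359844 ≈ 48,719.2927.
Difference ≈ 7,148.4083 in favor of B.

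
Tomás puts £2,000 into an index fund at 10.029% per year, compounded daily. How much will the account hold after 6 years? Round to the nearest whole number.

£3,650

Periodic rate = 10.029%/365 = 0.000274767; periods = 365·6 = 2190.
A = 2,000·(1 + 0.10029/365)^2190 ≈ 2,000·1.825141185 ≈ 3,650.2824.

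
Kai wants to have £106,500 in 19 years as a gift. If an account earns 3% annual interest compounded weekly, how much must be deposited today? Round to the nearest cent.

£60,238.36

Growth factor = (1 + 0.03/52)^988 ≈ 1.76797644318.
P = 106,500/1.76797644318 ≈ 60,238.3592.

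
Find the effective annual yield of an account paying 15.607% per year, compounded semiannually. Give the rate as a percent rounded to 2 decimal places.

One year is 2 periods at 0.078035 each: (1 + 0.078035)^2 ≈ 1.162159.
EAR = 1.162159 − 1 ≈ 16.21595%.

16.22%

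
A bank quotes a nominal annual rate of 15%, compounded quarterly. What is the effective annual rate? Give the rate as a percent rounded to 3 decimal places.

EAR = (1 + 15%/4)^4 − 1 = (1 + 0.0375)^4 − 1.
(1 + 0.0375)^4 ≈ 1.15865, so EAR ≈ 15.86504%.

15.865%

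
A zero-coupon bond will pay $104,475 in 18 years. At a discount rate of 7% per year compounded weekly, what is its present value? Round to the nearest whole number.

Periodic rate = 7%/52 = 0.00134615; 936 periods.
P = 104,475/(1 + 0.07/52)^936 ≈ 104,475/3.5224356044 ≈ 29,659.8751.

$29,660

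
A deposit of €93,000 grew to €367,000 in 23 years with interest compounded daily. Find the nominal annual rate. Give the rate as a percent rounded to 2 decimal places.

5.97%

The 8395-period growth factor is 367,000/93,000 = 3.94624.
r/365 = 3.94624^(1/8395) − 1 ≈ 0.000163535, so r ≈ 365·0.000163535 = 5.96902%.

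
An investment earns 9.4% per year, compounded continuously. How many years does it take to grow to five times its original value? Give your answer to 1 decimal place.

17.1 years

e^(0.094t) = 5, so 0.094t = ln 5 ≈ 1.6094.
t ≈ 1.6094/0.094 ≈ 17.1217.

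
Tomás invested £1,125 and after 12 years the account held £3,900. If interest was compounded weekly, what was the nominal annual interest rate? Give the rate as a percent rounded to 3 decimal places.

10.370%

(1 + r/52)^624 = 3,900/1,125 = 3.46667.
1 + r/52 = 3.46667^(1/624) ≈ 1.001994, so r/52 ≈ 0.00199428.
r ≈ 52·0.00199428 = 10.37027%.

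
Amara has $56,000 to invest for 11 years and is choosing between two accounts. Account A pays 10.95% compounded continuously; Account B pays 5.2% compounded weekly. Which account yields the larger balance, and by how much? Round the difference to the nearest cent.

Account A growth factor: e^(0.1095·11) = e^1.2045 ≈ 3.33509111555; balance ≈ 186,765.1025.
Account B growth factor: (1 + 0.001)^572 ≈ 1.7713007975; balance ≈ 99,192.8447.
Account A is larger by 87,572.2578.

Account A, by $87,572.26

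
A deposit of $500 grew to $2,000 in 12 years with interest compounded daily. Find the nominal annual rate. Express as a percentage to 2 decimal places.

11.55%

The 4380-period growth factor is 2,000/500 = 4.
r/365 = 4^(1/4380) − 1 ≈ 0.000316556, so r ≈ 365·0.000316556 = 11.55428%.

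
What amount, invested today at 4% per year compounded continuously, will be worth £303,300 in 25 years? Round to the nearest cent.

P = A·e^(−rt) = 303,300·e^(−1).
e^(−1) ≈ 0.367879441171, so P ≈ 111,577.8345.

£111,577.83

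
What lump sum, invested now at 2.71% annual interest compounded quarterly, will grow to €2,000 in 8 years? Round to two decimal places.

Growth factor = (1 + 0.006775)^32 ≈ 1.241187882.
P = 2,000/1.241187882 ≈ 1,611.3596.

€1,611.36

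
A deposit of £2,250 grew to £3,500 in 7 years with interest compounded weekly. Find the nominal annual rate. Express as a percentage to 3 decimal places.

The 364-period growth factor is 3,500/2,250 = 1.55556.
r/52 = 1.55556^(1/364) − 1 ≈ 0.00121456, so r ≈ 52·0.00121456 = 6.31573%.

6.316%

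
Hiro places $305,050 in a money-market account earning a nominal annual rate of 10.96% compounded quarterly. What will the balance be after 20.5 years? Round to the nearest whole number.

$2,799,078

Growth factor = (1 + 0.0274)^82 ≈ 9.175802005688.
A ≈ 305,050 × 9.175802005688 ≈ 2,799,078.4018.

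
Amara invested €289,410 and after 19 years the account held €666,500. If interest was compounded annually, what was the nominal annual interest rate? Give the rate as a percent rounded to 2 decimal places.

4.49%

The 19-period growth factor is 666,500/289,410 = 2.30296.
r = 2.30296^(1/19) − 1 ≈ 0.0448831, i.e. 4.48831%.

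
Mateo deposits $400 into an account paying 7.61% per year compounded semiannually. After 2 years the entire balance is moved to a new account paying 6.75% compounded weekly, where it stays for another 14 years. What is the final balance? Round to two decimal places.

Phase 1: 400·(1 + 0.03805)^4 ≈ 464.4437.
Phase 2: 464.4437·(1 + 0.0675/52)^728 ≈ 1,194.1949.

$1,194.19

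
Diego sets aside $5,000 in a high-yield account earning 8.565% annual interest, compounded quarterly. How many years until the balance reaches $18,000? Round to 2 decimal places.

15.11 years

We need (1 + 0.0214125)^(4t) = 3.6, so 4t = ln 3.6 / ln 1.021413 ≈ 60.4600.
t ≈ 60.4600/4 = 15.1150 years.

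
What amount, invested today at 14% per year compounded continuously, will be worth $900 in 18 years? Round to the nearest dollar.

P = A·e^(−rt) = 900·e^(−2.52).
e^(−2.52) ≈ 0.0804596067, so P ≈ 72.4136.

$72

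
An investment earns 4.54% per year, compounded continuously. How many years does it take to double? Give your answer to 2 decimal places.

e^(0.0454t) = 2, so 0.0454t = ln 2 ≈ 0.69315.
t ≈ 0.69315/0.0454 ≈ 15.2676.

15.27 years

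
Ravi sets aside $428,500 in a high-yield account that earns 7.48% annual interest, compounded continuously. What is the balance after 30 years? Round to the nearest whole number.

A = P·e^(rt) = 428,500·e^(0.0748·30) = 428,500·e^2.244.
e^2.244 ≈ 9.430979859539, so A ≈ 4,041,174.8698.

$4,041,175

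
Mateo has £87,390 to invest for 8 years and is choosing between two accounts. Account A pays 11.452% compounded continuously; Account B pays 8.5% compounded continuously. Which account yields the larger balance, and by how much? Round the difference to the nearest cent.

Account A, by £45,949.27

A: e^(0.11452·8) = e^0.91616 ≈ 2.49967319168, so 87,390 × 2.49967319168 ≈ 218,446.4402.
B: e^(0.085·8) = e^0.68 ≈ 1.97387773223, so 87,390 × 1.97387773223 ≈ 172,497.1750.
Difference ≈ 45,949.2652 in favor of A.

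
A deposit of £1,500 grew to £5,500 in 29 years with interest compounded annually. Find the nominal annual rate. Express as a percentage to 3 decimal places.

4.582%

(1 + r)^29 = 5,500/1,500 = 3.66667.
1 + r = 3.66667^(1/29) ≈ 1.045822, so r ≈ 0.0458217.
r ≈ 4.58217%.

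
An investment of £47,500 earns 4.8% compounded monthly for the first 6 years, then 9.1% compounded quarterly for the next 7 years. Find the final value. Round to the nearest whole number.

After 6 years at 4.8%: 47,500 × 1.33299132248 ≈ 63,317.0878.
Then 7 years at 9.1%: 63,317.0878 × 1.87735182324 ≈ 118,868.4503.

£118,868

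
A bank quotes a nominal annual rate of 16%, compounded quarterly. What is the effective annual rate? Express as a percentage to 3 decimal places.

16.986%

One year is 4 periods at 0.04 each: (1 + 0.04)^4 ≈ 1.169859.
EAR = 1.169859 − 1 ≈ 16.98586%.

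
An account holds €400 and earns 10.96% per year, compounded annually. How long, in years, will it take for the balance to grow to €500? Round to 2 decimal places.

2.15 years

(1 + 0.1096)^t = 500/400 = 1.25.
t·ln(1 + 0.1096) = ln(1.25); t = 0.22314/0.104 ≈ 2.1456.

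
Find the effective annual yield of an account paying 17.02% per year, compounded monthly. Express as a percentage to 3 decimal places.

One year is 12 periods at 0.0141833 each: (1 + 0.0141833)^12 ≈ 1.184125.
EAR = 1.184125 − 1 ≈ 18.41252%.

18.413%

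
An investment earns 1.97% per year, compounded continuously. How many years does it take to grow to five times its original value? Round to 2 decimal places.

81.70 years

e^(0.0197t) = 5, so 0.0197t = ln 5 ≈ 1.6094.
t ≈ 1.6094/0.0197 ≈ 81.6974.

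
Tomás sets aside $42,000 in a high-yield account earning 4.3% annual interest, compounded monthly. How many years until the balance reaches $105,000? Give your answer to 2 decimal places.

We need (1 + 0.00358333)^(12t) = 2.5, so 12t = ln 2.5 / ln 1.003583 ≈ 256.1669.
t ≈ 256.1669/12 = 21.3472 years.

21.35 years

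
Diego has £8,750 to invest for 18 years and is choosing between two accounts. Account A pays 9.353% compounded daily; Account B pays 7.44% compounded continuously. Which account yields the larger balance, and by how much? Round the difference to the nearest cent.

Account A, by £13,715.04

Account A growth factor: (1 + 0.09353/365)^6570 ≈ 5.3834225637; balance ≈ 47,104.9474.
Account B growth factor: e^(0.0744·18) = e^1.3392 ≈ 3.8159894923; balance ≈ 33,389.9081.
Account A is larger by 13,715.0394.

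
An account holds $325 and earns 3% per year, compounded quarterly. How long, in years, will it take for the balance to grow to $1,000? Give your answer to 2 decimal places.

We need (1 + 0.0075)^(4t) = 3.0769, so 4t = ln 3.0769 / ln 1.0075 ≈ 150.4186.
t ≈ 150.4186/4 = 37.6047 years.

37.60 years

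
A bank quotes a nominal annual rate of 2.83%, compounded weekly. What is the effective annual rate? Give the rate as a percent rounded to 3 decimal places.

One year is 52 periods at 0.000544231 each: (1 + 0.000544231)^52 ≈ 1.028696.
EAR = 1.028696 − 1 ≈ 2.86963%.

2.870%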